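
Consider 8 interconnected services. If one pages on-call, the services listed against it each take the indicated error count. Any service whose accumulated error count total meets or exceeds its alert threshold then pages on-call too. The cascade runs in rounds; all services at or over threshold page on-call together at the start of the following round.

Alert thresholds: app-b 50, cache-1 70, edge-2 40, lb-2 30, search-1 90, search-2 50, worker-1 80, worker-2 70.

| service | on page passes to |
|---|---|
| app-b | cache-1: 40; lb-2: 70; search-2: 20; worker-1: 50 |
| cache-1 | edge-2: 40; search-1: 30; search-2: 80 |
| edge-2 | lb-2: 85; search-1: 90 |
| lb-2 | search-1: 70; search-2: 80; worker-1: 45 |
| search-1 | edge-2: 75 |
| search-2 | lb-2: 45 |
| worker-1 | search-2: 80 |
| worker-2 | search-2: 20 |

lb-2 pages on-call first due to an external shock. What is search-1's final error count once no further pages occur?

Round 1 — lb-2 pages on-call (initial).
  search-1: +70 → 70 < 90
  search-2: +80 → 80 ≥ 50
  worker-1: +45 → 45 < 80
Round 2 — search-2 pages on-call.
No further pages.

70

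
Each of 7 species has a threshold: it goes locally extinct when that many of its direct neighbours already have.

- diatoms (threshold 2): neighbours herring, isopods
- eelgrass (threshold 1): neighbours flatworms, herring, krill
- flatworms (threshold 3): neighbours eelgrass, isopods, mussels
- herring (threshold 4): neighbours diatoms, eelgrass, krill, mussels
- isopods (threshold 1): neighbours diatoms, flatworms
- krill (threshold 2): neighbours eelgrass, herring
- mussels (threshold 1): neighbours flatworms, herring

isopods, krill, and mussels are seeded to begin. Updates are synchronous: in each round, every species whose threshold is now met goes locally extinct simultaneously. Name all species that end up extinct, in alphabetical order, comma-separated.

Round 1 — isopods, krill, mussels go locally extinct (initial).
Round 2 — checking thresholds:
  diatoms: 1 of 2 neighbours < 2, below threshold.
  eelgrass: 1 of 3 neighbours ≥ 1, goes locally extinct.
  flatworms: 2 of 3 neighbours < 3, below threshold.
  herring: 2 of 4 neighbours < 4, below threshold.
Round 3 — checking thresholds:
  diatoms: 1 of 2 neighbours < 2, below threshold.
  flatworms: 3 of 3 neighbours ≥ 3, goes locally extinct.
  herring: 3 of 4 neighbours < 4, below threshold.
Round 4 — no new extinctions; cascade stops.

eelgrass, flatworms, isopods, krill, mussels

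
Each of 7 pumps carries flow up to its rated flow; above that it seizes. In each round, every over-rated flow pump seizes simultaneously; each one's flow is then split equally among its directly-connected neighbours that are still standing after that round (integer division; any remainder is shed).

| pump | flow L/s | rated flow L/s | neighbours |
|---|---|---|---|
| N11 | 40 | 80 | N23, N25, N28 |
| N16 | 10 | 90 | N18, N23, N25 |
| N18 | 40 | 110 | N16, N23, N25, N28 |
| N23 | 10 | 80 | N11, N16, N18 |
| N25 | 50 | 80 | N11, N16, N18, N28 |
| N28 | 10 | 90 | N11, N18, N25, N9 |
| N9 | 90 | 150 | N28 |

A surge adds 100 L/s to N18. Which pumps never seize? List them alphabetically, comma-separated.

Round 1 — N18 at 140 > 110. N18 seizes.
  N18 sheds 140 L/s to N16, N23, N25, N28: 35 each.
    N16: 10+35 = 45 ≤ 90
    N23: 10+35 = 45 ≤ 80
    N25: 50+35 = 85 > 80
    N28: 10+35 = 45 ≤ 90
Round 2 — N25 seizes.
  N25 sheds 85 L/s to N11, N16, N28: 28 each (1 lost).
    N11: 40+28 = 68 ≤ 80
    N16: 45+28 = 73 ≤ 90
    N28: 45+28 = 73 ≤ 90
No further seizures.

N11, N16, N23, N28, N9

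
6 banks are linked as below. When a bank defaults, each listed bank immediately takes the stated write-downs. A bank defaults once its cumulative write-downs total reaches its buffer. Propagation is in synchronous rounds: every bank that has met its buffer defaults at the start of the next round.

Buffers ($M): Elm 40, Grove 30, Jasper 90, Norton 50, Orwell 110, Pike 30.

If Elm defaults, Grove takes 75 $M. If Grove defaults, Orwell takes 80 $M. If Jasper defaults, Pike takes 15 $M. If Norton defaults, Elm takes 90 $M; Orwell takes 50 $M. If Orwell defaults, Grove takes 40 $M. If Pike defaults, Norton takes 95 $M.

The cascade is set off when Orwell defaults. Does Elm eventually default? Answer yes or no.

no

Round 1 — Orwell defaults (initial).
  Grove: +40 → 40 ≥ 30
Round 2 — Grove defaults.
No further defaults.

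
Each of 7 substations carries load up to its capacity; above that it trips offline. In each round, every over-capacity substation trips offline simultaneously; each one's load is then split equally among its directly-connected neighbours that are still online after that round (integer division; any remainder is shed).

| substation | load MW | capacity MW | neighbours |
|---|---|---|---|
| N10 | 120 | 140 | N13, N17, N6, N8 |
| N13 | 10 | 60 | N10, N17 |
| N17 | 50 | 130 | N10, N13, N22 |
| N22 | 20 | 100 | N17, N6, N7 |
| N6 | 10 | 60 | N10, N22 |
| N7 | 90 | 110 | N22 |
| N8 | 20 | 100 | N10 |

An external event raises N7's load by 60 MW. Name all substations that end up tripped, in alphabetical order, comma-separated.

Round 1 — N7 at 150 > 110. N7 trips offline.
  N7 sheds 150 MW to N22: 150 each.
    N22: 20+150 = 170 > 100
Round 2 — N22 trips offline.
  N22 sheds 170 MW to N17, N6: 85 each.
    N17: 50+85 = 135 > 130
    N6: 10+85 = 95 > 60
Round 3 — N17, N6 trip offline.
  N17 sheds 135 MW to N10, N13: 67 each (1 lost).
    N10: 120+67 = 187 > 140
    N13: 10+67 = 77 > 60
  N6 sheds 95 MW to N10: 95 each.
    N10: 187+95 = 282 > 140
Round 4 — N10, N13 trip offline.
  N10 sheds 282 MW to N8: 282 each.
    N8: 20+282 = 302 > 100
  N13 sheds 77 MW: no online neighbours, lost.
Round 5 — N8 trips offline.
  N8 sheds 302 MW: no online neighbours, lost.
No further trips.

N10, N13, N17, N22, N6, N7, N8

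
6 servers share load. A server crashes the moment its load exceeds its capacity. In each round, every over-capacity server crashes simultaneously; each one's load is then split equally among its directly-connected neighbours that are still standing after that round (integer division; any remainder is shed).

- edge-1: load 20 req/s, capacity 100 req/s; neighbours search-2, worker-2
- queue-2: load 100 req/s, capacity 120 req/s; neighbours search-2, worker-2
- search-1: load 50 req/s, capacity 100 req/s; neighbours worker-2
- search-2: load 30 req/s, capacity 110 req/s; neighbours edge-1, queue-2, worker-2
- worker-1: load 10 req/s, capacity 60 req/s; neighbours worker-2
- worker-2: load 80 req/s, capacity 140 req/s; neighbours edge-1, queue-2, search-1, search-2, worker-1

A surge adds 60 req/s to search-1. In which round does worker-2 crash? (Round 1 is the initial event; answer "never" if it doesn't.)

Round 1 — search-1 at 110 > 100. search-1 crashes.
  search-1 sheds 110 req/s to worker-2: 110 each.
    worker-2: 80+110 = 190 > 140
Round 2 — worker-2 crashes.
  worker-2 sheds 190 req/s to edge-1, queue-2, search-2, worker-1: 47 each (2 lost).
    edge-1: 20+47 = 67 ≤ 100
    queue-2: 100+47 = 147 > 120
    search-2: 30+47 = 77 ≤ 110
    worker-1: 10+47 = 57 ≤ 60
Round 3 — queue-2 crashes.
  queue-2 sheds 147 req/s to search-2: 147 each.
    search-2: 77+147 = 224 > 110
Round 4 — search-2 crashes.
  search-2 sheds 224 req/s to edge-1: 224 each.
    edge-1: 67+224 = 291 > 100
Round 5 — edge-1 crashes.
  edge-1 sheds 291 req/s: no online neighbours, lost.
No further crashes.

2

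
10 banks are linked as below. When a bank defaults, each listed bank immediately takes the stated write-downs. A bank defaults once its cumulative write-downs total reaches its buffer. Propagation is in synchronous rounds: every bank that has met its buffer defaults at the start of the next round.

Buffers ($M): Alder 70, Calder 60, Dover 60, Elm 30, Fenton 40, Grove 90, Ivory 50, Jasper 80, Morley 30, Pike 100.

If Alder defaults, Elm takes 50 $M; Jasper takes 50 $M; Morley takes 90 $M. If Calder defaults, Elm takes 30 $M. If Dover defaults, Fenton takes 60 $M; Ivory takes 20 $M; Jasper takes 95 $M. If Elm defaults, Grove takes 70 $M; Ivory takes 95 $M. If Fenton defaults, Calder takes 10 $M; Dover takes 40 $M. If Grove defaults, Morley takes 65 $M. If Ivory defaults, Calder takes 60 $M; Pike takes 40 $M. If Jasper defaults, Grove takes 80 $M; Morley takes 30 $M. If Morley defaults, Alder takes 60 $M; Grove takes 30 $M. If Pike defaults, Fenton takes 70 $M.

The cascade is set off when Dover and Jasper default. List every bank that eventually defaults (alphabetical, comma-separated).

Dover, Fenton, Grove, Jasper, Morley

Round 1 — Dover, Jasper default (initial).
  Fenton: +60 → 60 ≥ 40
  Grove: +80 → 80 < 90
  Ivory: +20 → 20 < 50
  Morley: +30 → 30 ≥ 30
Round 2 — Fenton, Morley default.
  Alder: +60 → 60 < 70
  Calder: +10 → 10 < 60
  Grove: +30 → 110 ≥ 90
Round 3 — Grove defaults.
No further defaults.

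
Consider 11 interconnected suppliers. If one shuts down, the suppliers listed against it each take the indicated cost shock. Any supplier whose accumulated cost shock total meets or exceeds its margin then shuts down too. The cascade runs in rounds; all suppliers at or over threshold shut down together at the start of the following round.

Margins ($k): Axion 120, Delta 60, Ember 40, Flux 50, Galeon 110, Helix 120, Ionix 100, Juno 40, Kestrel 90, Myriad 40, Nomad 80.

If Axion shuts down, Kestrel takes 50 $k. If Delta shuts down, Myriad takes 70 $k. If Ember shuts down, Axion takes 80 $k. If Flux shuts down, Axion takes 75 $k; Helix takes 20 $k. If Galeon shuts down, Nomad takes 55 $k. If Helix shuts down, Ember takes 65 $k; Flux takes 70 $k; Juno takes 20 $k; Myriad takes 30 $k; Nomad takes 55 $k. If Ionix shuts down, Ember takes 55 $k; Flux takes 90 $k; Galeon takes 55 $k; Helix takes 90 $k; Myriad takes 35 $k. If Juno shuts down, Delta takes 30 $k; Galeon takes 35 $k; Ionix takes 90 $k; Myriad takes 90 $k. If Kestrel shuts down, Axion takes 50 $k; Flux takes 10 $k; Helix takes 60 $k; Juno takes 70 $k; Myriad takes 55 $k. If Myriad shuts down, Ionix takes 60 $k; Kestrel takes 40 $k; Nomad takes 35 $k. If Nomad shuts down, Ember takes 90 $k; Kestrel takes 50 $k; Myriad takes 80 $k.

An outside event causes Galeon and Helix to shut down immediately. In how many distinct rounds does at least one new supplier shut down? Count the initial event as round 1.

6

Round 1 — Galeon, Helix shut down (initial).
  Ember: +65 → 65 ≥ 40
  Flux: +70 → 70 ≥ 50
  Juno: +20 → 20 < 40
  Myriad: +30 → 30 < 40
  Nomad: +55+55 → 110 ≥ 80
Round 2 — Ember, Flux, Nomad shut down.
  Axion: +80+75 → 155 ≥ 120
  Kestrel: +50 → 50 < 90
  Myriad: +80 → 110 ≥ 40
Round 3 — Axion, Myriad shut down.
  Ionix: +60 → 60 < 100
  Kestrel: +50+40 → 140 ≥ 90
Round 4 — Kestrel shuts down.
  Juno: +70 → 90 ≥ 40
Round 5 — Juno shuts down.
  Delta: +30 → 30 < 60
  Ionix: +90 → 150 ≥ 100
Round 6 — Ionix shuts down.
No further shutdowns.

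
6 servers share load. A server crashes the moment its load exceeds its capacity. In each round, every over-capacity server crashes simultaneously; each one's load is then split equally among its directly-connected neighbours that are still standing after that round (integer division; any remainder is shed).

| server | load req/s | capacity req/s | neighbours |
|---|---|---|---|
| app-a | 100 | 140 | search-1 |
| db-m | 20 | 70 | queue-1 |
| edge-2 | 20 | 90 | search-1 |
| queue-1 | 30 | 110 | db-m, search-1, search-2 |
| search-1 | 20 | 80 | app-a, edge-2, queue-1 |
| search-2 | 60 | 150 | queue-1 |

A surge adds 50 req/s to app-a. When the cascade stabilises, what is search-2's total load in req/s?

117

Round 1 — app-a at 150 > 140. app-a crashes.
  app-a sheds 150 req/s to search-1: 150 each.
    search-1: 20+150 = 170 > 80
Round 2 — search-1 crashes.
  search-1 sheds 170 req/s to edge-2, queue-1: 85 each.
    edge-2: 20+85 = 105 > 90
    queue-1: 30+85 = 115 > 110
Round 3 — edge-2, queue-1 crash.
  edge-2 sheds 105 req/s: no online neighbours, lost.
  queue-1 sheds 115 req/s to db-m, search-2: 57 each (1 lost).
    db-m: 20+57 = 77 > 70
    search-2: 60+57 = 117 ≤ 150
Round 4 — db-m crashes.
  db-m sheds 77 req/s: no online neighbours, lost.
No further crashes.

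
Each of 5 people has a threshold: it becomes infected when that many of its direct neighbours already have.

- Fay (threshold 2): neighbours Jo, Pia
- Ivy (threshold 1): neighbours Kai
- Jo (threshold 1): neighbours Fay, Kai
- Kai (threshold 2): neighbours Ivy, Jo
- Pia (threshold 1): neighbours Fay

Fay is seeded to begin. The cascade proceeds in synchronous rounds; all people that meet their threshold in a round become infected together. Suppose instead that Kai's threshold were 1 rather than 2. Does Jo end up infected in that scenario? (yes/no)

With Kai's threshold at 1:
Round 1 — Fay becomes infected (initial).
Round 2 — checking thresholds:
  Jo: 1 of 2 neighbours ≥ 1, becomes infected.
  Pia: 1 of 1 neighbours ≥ 1, becomes infected.
Round 3 — checking thresholds:
  Kai: 1 of 2 neighbours ≥ 1, becomes infected.
Round 4 — checking thresholds:
  Ivy: 1 of 1 neighbours ≥ 1, becomes infected.
Round 5 — no new infections; cascade stops.

yes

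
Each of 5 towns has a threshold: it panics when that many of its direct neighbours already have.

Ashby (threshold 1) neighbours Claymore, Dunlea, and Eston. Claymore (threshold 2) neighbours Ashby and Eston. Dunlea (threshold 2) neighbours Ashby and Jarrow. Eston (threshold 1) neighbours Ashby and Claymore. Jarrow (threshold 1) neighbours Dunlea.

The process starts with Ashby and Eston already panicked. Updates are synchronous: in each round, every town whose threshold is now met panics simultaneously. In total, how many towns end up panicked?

Round 1 — Ashby, Eston panic (initial).
Round 2 — checking thresholds:
  Claymore: 2 of 2 neighbours ≥ 2, panics.
  Dunlea: 1 of 2 neighbours < 2, below threshold.
Round 3 — no new panics; cascade stops.

3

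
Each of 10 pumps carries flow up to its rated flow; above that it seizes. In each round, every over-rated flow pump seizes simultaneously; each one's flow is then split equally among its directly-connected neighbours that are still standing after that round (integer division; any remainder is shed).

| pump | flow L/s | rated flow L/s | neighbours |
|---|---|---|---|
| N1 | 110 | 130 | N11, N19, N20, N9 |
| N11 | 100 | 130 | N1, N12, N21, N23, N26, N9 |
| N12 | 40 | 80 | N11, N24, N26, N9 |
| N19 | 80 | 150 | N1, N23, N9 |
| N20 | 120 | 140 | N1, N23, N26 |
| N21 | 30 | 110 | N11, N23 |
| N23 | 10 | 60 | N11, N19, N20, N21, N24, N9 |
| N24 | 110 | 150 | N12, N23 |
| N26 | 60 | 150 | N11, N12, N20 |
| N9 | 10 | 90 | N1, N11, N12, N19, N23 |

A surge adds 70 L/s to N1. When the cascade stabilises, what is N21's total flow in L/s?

89

Round 1 — N1 at 180 > 130. N1 seizes.
  N1 sheds 180 L/s to N11, N19, N20, N9: 45 each.
    N11: 100+45 = 145 > 130
    N19: 80+45 = 125 ≤ 150
    N20: 120+45 = 165 > 140
    N9: 10+45 = 55 ≤ 90
Round 2 — N11, N20 seize.
  N11 sheds 145 L/s to N12, N21, N23, N26, N9: 29 each.
    N12: 40+29 = 69 ≤ 80
    N21: 30+29 = 59 ≤ 110
    N23: 10+29 = 39 ≤ 60
    N26: 60+29 = 89 ≤ 150
    N9: 55+29 = 84 ≤ 90
  N20 sheds 165 L/s to N23, N26: 82 each (1 lost).
    N23: 39+82 = 121 > 60
    N26: 89+82 = 171 > 150
Round 3 — N23, N26 seize.
  N23 sheds 121 L/s to N19, N21, N24, N9: 30 each (1 lost).
    N19: 125+30 = 155 > 150
    N21: 59+30 = 89 ≤ 110
    N24: 110+30 = 140 ≤ 150
    N9: 84+30 = 114 > 90
  N26 sheds 171 L/s to N12: 171 each.
    N12: 69+171 = 240 > 80
Round 4 — N12, N19, N9 seize.
  N12 sheds 240 L/s to N24: 240 each.
    N24: 140+240 = 380 > 150
  N19 sheds 155 L/s: no online neighbours, lost.
  N9 sheds 114 L/s: no online neighbours, lost.
Round 5 — N24 seizes.
  N24 sheds 380 L/s: no online neighbours, lost.
No further seizures.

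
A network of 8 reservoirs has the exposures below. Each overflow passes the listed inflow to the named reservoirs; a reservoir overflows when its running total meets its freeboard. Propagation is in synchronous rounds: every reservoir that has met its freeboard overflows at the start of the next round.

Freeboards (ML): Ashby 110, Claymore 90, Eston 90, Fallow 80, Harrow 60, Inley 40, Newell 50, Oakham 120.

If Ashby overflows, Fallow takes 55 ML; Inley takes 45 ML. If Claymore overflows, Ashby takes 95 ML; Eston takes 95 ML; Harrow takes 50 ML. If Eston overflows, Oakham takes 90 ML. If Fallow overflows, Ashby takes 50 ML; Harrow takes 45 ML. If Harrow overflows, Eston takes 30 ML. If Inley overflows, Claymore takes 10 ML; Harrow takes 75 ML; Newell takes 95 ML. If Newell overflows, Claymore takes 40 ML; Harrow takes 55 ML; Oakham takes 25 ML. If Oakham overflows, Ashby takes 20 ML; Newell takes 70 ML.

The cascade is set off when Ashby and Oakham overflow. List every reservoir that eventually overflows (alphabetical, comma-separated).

Round 1 — Ashby, Oakham overflow (initial).
  Fallow: +55 → 55 < 80
  Inley: +45 → 45 ≥ 40
  Newell: +70 → 70 ≥ 50
Round 2 — Inley, Newell overflow.
  Claymore: +10+40 → 50 < 90
  Harrow: +75+55 → 130 ≥ 60
Round 3 — Harrow overflows.
  Eston: +30 → 30 < 90
No further overflows.

Ashby, Harrow, Inley, Newell, Oakham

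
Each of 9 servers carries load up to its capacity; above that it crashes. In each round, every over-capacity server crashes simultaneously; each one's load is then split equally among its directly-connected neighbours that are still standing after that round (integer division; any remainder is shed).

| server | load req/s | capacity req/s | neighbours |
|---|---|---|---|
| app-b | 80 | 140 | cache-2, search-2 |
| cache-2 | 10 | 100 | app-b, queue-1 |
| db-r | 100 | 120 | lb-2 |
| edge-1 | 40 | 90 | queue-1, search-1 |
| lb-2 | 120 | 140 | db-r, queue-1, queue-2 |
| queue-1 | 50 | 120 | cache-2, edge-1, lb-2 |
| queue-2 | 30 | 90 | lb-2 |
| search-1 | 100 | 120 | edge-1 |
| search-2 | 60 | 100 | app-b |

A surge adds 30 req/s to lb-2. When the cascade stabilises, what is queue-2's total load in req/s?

Round 1 — lb-2 at 150 > 140. lb-2 crashes.
  lb-2 sheds 150 req/s to db-r, queue-1, queue-2: 50 each.
    db-r: 100+50 = 150 > 120
    queue-1: 50+50 = 100 ≤ 120
    queue-2: 30+50 = 80 ≤ 90
Round 2 — db-r crashes.
  db-r sheds 150 req/s: no online neighbours, lost.
No further crashes.

80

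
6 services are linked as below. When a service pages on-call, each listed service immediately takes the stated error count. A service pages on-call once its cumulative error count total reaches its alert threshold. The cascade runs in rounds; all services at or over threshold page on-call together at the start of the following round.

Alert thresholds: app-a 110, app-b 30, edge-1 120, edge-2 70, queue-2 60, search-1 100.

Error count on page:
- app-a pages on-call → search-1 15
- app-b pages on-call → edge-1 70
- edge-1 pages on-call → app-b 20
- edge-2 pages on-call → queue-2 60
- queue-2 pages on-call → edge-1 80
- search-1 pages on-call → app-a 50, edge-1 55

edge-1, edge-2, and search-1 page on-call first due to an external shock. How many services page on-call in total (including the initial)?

4

Round 1 — edge-1, edge-2, search-1 page on-call (initial).
  app-a: +50 → 50 < 110
  app-b: +20 → 20 < 30
  queue-2: +60 → 60 ≥ 60
Round 2 — queue-2 pages on-call.
No further pages.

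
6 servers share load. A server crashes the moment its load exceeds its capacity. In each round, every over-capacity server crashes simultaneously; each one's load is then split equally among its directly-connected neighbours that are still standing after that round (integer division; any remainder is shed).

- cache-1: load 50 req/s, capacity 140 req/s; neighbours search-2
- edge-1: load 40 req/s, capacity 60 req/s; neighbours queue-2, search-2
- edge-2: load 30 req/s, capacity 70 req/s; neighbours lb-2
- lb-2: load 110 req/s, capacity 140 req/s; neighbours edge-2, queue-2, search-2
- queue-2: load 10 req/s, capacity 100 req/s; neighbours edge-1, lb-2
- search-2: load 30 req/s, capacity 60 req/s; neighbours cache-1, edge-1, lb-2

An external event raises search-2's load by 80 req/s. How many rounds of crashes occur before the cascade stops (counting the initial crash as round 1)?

Round 1 — search-2 at 110 > 60. search-2 crashes.
  search-2 sheds 110 req/s to cache-1, edge-1, lb-2: 36 each (2 lost).
    cache-1: 50+36 = 86 ≤ 140
    edge-1: 40+36 = 76 > 60
    lb-2: 110+36 = 146 > 140
Round 2 — edge-1, lb-2 crash.
  edge-1 sheds 76 req/s to queue-2: 76 each.
    queue-2: 10+76 = 86 ≤ 100
  lb-2 sheds 146 req/s to edge-2, queue-2: 73 each.
    edge-2: 30+73 = 103 > 70
    queue-2: 86+73 = 159 > 100
Round 3 — edge-2, queue-2 crash.
  edge-2 sheds 103 req/s: no online neighbours, lost.
  queue-2 sheds 159 req/s: no online neighbours, lost.
No further crashes.

3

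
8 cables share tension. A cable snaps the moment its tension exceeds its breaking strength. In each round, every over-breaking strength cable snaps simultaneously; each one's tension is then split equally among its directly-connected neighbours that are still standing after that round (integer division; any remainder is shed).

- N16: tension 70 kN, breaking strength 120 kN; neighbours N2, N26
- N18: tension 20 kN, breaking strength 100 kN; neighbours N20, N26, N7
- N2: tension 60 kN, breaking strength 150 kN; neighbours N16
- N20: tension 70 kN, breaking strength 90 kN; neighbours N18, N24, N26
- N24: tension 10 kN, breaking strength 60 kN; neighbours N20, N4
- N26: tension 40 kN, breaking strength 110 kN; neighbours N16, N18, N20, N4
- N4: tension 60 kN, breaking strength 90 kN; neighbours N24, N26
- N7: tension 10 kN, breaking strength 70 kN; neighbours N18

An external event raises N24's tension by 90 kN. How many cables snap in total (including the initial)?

Round 1 — N24 at 100 > 60. N24 snaps.
  N24 sheds 100 kN to N20, N4: 50 each.
    N20: 70+50 = 120 > 90
    N4: 60+50 = 110 > 90
Round 2 — N20, N4 snap.
  N20 sheds 120 kN to N18, N26: 60 each.
    N18: 20+60 = 80 ≤ 100
    N26: 40+60 = 100 ≤ 110
  N4 sheds 110 kN to N26: 110 each.
    N26: 100+110 = 210 > 110
Round 3 — N26 snaps.
  N26 sheds 210 kN to N16, N18: 105 each.
    N16: 70+105 = 175 > 120
    N18: 80+105 = 185 > 100
Round 4 — N16, N18 snap.
  N16 sheds 175 kN to N2: 175 each.
    N2: 60+175 = 235 > 150
  N18 sheds 185 kN to N7: 185 each.
    N7: 10+185 = 195 > 70
Round 5 — N2, N7 snap.
  N2 sheds 235 kN: no online neighbours, lost.
  N7 sheds 195 kN: no online neighbours, lost.
No further breaks.

8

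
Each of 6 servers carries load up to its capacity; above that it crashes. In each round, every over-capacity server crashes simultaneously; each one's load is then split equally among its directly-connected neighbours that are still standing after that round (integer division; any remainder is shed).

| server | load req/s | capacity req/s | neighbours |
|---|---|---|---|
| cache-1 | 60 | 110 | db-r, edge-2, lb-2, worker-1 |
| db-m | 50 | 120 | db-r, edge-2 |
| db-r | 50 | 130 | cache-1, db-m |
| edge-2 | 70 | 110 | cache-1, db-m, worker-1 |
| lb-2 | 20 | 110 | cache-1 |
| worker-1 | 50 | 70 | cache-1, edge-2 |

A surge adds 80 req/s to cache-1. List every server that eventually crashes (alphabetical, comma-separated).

cache-1, db-m, db-r, edge-2, worker-1

Round 1 — cache-1 at 140 > 110. cache-1 crashes.
  cache-1 sheds 140 req/s to db-r, edge-2, lb-2, worker-1: 35 each.
    db-r: 50+35 = 85 ≤ 130
    edge-2: 70+35 = 105 ≤ 110
    lb-2: 20+35 = 55 ≤ 110
    worker-1: 50+35 = 85 > 70
Round 2 — worker-1 crashes.
  worker-1 sheds 85 req/s to edge-2: 85 each.
    edge-2: 105+85 = 190 > 110
Round 3 — edge-2 crashes.
  edge-2 sheds 190 req/s to db-m: 190 each.
    db-m: 50+190 = 240 > 120
Round 4 — db-m crashes.
  db-m sheds 240 req/s to db-r: 240 each.
    db-r: 85+240 = 325 > 130
Round 5 — db-r crashes.
  db-r sheds 325 req/s: no online neighbours, lost.
No further crashes.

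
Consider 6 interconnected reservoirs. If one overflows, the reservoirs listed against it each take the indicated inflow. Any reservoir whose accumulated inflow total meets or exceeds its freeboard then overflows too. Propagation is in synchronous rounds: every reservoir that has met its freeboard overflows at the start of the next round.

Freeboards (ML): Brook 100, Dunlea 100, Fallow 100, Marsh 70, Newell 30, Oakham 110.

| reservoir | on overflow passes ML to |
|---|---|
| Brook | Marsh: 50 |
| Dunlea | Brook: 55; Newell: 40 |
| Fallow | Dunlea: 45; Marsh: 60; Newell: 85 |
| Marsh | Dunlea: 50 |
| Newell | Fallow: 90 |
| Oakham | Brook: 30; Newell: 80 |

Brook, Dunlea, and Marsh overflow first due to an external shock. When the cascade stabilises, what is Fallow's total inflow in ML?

Round 1 — Brook, Dunlea, Marsh overflow (initial).
  Newell: +40 → 40 ≥ 30
Round 2 — Newell overflows.
  Fallow: +90 → 90 < 100
No further overflows.

90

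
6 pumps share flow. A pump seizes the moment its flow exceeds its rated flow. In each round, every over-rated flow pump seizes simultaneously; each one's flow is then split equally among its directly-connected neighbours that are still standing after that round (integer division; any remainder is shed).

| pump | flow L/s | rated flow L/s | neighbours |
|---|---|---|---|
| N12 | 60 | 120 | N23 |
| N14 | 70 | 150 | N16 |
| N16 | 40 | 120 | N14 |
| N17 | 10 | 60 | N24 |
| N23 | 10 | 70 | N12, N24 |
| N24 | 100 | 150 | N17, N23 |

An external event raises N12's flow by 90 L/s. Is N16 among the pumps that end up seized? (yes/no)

no

Round 1 — N12 at 150 > 120. N12 seizes.
  N12 sheds 150 L/s to N23: 150 each.
    N23: 10+150 = 160 > 70
Round 2 — N23 seizes.
  N23 sheds 160 L/s to N24: 160 each.
    N24: 100+160 = 260 > 150
Round 3 — N24 seizes.
  N24 sheds 260 L/s to N17: 260 each.
    N17: 10+260 = 270 > 60
Round 4 — N17 seizes.
  N17 sheds 270 L/s: no online neighbours, lost.
No further seizures.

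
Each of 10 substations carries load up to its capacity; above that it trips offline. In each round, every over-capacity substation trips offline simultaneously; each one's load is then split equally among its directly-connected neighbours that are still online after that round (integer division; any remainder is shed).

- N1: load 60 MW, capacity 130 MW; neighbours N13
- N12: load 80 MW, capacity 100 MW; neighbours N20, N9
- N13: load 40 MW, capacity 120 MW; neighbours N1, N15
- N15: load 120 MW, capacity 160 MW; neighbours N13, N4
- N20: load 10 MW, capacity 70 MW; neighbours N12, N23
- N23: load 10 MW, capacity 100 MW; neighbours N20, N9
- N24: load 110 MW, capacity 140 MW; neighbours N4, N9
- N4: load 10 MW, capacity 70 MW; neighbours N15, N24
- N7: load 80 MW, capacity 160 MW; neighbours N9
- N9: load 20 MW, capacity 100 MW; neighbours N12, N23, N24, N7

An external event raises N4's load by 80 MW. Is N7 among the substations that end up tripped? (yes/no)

Round 1 — N4 at 90 > 70. N4 trips offline.
  N4 sheds 90 MW to N15, N24: 45 each.
    N15: 120+45 = 165 > 160
    N24: 110+45 = 155 > 140
Round 2 — N15, N24 trip offline.
  N15 sheds 165 MW to N13: 165 each.
    N13: 40+165 = 205 > 120
  N24 sheds 155 MW to N9: 155 each.
    N9: 20+155 = 175 > 100
Round 3 — N13, N9 trip offline.
  N13 sheds 205 MW to N1: 205 each.
    N1: 60+205 = 265 > 130
  N9 sheds 175 MW to N12, N23, N7: 58 each (1 lost).
    N12: 80+58 = 138 > 100
    N23: 10+58 = 68 ≤ 100
    N7: 80+58 = 138 ≤ 160
Round 4 — N1, N12 trip offline.
  N1 sheds 265 MW: no online neighbours, lost.
  N12 sheds 138 MW to N20: 138 each.
    N20: 10+138 = 148 > 70
Round 5 — N20 trips offline.
  N20 sheds 148 MW to N23: 148 each.
    N23: 68+148 = 216 > 100
Round 6 — N23 trips offline.
  N23 sheds 216 MW: no online neighbours, lost.
No further trips.

no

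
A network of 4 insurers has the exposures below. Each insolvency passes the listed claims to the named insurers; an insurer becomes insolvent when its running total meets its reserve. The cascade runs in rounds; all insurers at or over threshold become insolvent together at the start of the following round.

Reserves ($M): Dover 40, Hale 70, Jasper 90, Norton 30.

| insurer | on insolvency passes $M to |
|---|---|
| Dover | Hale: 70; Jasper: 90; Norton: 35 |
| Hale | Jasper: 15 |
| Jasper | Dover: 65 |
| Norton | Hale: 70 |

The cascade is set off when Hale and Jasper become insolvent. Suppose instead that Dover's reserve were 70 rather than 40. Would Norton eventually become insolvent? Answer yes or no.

no

With Dover's reserve at 70:
Round 1 — Hale, Jasper become insolvent (initial).
  Dover: +65 → 65 < 70
No further insolvencies.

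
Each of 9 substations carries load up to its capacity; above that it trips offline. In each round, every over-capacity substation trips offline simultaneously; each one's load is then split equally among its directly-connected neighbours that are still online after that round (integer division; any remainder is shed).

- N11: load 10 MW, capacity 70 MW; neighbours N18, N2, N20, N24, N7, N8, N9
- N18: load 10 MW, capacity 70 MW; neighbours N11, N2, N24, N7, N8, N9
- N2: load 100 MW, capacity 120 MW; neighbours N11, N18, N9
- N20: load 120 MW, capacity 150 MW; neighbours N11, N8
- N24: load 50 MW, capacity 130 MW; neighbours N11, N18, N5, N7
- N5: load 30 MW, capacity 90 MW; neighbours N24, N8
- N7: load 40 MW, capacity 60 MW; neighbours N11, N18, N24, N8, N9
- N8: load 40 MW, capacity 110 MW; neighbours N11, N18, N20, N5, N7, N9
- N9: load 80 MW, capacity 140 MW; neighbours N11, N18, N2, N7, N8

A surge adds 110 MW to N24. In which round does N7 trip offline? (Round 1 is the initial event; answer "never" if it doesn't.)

2

Round 1 — N24 at 160 > 130. N24 trips offline.
  N24 sheds 160 MW to N11, N18, N5, N7: 40 each.
    N11: 10+40 = 50 ≤ 70
    N18: 10+40 = 50 ≤ 70
    N5: 30+40 = 70 ≤ 90
    N7: 40+40 = 80 > 60
Round 2 — N7 trips offline.
  N7 sheds 80 MW to N11, N18, N8, N9: 20 each.
    N11: 50+20 = 70 ≤ 70
    N18: 50+20 = 70 ≤ 70
    N8: 40+20 = 60 ≤ 110
    N9: 80+20 = 100 ≤ 140
No further trips.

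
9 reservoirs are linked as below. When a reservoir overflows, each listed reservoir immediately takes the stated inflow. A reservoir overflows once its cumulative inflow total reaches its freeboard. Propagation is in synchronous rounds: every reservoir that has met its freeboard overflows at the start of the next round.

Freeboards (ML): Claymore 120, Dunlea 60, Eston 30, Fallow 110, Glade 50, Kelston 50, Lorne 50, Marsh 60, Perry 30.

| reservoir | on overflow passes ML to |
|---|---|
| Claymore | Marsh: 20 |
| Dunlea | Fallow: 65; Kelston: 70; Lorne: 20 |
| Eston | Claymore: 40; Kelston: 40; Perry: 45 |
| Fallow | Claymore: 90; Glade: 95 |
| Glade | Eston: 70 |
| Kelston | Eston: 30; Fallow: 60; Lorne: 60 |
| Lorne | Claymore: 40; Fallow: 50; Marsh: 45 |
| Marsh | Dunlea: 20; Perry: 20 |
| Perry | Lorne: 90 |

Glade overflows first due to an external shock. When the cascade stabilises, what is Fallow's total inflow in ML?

50

Round 1 — Glade overflows (initial).
  Eston: +70 → 70 ≥ 30
Round 2 — Eston overflows.
  Claymore: +40 → 40 < 120
  Kelston: +40 → 40 < 50
  Perry: +45 → 45 ≥ 30
Round 3 — Perry overflows.
  Lorne: +90 → 90 ≥ 50
Round 4 — Lorne overflows.
  Claymore: +40 → 80 < 120
  Fallow: +50 → 50 < 110
  Marsh: +45 → 45 < 60
No further overflows.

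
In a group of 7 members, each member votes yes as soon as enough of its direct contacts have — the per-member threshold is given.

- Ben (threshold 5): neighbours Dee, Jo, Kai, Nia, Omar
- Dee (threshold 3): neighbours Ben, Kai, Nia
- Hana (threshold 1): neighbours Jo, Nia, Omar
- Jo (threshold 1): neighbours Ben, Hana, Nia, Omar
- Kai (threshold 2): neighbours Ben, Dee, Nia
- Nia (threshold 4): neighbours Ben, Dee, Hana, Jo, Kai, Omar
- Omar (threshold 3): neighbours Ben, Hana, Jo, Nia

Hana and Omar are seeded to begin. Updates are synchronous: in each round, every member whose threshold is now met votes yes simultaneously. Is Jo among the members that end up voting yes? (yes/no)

yes

Round 1 — Hana, Omar vote yes (initial).
Round 2 — checking thresholds:
  Ben: 1 of 5 neighbours < 5, not yet.
  Jo: 2 of 4 neighbours ≥ 1, votes yes.
  Nia: 2 of 6 neighbours < 4, not yet.
Round 3 — no new yes votes; cascade stops.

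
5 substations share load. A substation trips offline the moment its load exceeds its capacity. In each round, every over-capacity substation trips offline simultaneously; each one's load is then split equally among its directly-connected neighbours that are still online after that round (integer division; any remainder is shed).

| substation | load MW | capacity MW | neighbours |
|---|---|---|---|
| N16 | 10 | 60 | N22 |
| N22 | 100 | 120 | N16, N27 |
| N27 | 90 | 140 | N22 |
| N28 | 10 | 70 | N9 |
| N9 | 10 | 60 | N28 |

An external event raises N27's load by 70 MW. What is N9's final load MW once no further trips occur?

Round 1 — N27 at 160 > 140. N27 trips offline.
  N27 sheds 160 MW to N22: 160 each.
    N22: 100+160 = 260 > 120
Round 2 — N22 trips offline.
  N22 sheds 260 MW to N16: 260 each.
    N16: 10+260 = 270 > 60
Round 3 — N16 trips offline.
  N16 sheds 270 MW: no online neighbours, lost.
No further trips.

10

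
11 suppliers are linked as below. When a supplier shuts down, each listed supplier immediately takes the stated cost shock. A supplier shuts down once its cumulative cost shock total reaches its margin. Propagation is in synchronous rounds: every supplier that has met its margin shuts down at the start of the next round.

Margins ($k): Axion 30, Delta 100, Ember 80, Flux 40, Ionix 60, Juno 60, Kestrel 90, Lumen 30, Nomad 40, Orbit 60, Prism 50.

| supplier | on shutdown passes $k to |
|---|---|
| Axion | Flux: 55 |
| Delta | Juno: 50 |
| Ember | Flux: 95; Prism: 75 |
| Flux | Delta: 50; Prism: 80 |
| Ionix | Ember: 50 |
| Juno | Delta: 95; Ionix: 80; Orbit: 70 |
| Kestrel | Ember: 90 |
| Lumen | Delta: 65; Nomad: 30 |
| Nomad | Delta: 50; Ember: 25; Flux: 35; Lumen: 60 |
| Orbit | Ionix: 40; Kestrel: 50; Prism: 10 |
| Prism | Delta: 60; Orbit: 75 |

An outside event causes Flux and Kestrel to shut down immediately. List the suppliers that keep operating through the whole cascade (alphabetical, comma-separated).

Round 1 — Flux, Kestrel shut down (initial).
  Delta: +50 → 50 < 100
  Ember: +90 → 90 ≥ 80
  Prism: +80 → 80 ≥ 50
Round 2 — Ember, Prism shut down.
  Delta: +60 → 110 ≥ 100
  Orbit: +75 → 75 ≥ 60
Round 3 — Delta, Orbit shut down.
  Ionix: +40 → 40 < 60
  Juno: +50 → 50 < 60
No further shutdowns.

Axion, Ionix, Juno, Lumen, Nomad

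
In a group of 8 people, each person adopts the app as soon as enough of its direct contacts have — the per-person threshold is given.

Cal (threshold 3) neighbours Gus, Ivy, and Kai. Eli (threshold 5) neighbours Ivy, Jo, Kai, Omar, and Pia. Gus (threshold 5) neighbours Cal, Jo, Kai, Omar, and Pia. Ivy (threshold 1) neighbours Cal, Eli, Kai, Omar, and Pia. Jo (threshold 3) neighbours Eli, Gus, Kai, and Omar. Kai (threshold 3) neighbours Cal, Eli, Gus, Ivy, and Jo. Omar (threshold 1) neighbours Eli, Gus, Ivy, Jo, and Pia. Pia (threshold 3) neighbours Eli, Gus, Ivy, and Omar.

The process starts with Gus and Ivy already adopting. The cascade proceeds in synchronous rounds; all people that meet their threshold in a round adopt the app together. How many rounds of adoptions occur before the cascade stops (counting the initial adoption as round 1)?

3

Round 1 — Gus, Ivy adopt the app (initial).
Round 2 — checking thresholds:
  Cal: 2 of 3 neighbours < 3, below threshold.
  Eli: 1 of 5 neighbours < 5, below threshold.
  Jo: 1 of 4 neighbours < 3, below threshold.
  Kai: 2 of 5 neighbours < 3, below threshold.
  Omar: 2 of 5 neighbours ≥ 1, adopts the app.
  Pia: 2 of 4 neighbours < 3, below threshold.
Round 3 — checking thresholds:
  Cal: 2 of 3 neighbours < 3, below threshold.
  Eli: 2 of 5 neighbours < 5, below threshold.
  Jo: 2 of 4 neighbours < 3, below threshold.
  Kai: 2 of 5 neighbours < 3, below threshold.
  Pia: 3 of 4 neighbours ≥ 3, adopts the app.
Round 4 — no new adoptions; cascade stops.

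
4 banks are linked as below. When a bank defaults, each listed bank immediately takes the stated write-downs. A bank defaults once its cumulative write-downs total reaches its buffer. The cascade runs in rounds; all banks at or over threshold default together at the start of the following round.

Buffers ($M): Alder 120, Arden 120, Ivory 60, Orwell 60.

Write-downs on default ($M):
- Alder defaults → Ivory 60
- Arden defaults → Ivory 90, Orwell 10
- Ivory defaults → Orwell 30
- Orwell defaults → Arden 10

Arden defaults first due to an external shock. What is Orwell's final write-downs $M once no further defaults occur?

40

Round 1 — Arden defaults (initial).
  Ivory: +90 → 90 ≥ 60
  Orwell: +10 → 10 < 60
Round 2 — Ivory defaults.
  Orwell: +30 → 40 < 60
No further defaults.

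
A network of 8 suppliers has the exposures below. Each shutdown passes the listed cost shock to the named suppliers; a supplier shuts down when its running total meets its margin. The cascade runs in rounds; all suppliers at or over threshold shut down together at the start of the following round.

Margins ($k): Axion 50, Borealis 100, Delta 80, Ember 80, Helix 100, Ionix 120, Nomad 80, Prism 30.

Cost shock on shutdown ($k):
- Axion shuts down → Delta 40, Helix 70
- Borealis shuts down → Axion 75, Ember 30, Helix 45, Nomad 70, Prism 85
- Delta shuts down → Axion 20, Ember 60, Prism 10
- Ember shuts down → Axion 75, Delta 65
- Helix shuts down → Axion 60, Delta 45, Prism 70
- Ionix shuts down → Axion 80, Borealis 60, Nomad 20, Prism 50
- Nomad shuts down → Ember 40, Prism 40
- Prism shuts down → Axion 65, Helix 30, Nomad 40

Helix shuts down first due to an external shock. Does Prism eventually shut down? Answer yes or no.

yes

Round 1 — Helix shuts down (initial).
  Axion: +60 → 60 ≥ 50
  Delta: +45 → 45 < 80
  Prism: +70 → 70 ≥ 30
Round 2 — Axion, Prism shut down.
  Delta: +40 → 85 ≥ 80
  Nomad: +40 → 40 < 80
Round 3 — Delta shuts down.
  Ember: +60 → 60 < 80
No further shutdowns.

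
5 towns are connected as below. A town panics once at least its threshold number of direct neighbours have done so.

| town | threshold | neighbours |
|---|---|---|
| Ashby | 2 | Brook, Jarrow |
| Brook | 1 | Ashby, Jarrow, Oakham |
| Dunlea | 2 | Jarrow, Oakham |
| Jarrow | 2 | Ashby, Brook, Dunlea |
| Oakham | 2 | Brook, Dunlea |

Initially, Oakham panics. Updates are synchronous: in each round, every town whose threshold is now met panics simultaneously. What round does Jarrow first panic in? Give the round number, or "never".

never

Round 1 — Oakham panics (initial).
Round 2 — checking thresholds:
  Brook: 1 of 3 neighbours ≥ 1, panics.
  Dunlea: 1 of 2 neighbours < 2, holds.
Round 3 — no new panics; cascade stops.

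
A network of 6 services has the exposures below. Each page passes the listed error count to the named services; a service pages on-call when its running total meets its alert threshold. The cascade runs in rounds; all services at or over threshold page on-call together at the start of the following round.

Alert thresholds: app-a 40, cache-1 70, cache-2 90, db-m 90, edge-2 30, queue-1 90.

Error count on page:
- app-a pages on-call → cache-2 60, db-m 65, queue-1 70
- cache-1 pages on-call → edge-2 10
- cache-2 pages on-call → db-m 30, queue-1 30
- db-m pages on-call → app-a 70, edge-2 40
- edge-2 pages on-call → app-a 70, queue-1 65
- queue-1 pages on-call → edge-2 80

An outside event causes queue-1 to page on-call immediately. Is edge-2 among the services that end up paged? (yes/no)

yes

Round 1 — queue-1 pages on-call (initial).
  edge-2: +80 → 80 ≥ 30
Round 2 — edge-2 pages on-call.
  app-a: +70 → 70 ≥ 40
Round 3 — app-a pages on-call.
  cache-2: +60 → 60 < 90
  db-m: +65 → 65 < 90
No further pages.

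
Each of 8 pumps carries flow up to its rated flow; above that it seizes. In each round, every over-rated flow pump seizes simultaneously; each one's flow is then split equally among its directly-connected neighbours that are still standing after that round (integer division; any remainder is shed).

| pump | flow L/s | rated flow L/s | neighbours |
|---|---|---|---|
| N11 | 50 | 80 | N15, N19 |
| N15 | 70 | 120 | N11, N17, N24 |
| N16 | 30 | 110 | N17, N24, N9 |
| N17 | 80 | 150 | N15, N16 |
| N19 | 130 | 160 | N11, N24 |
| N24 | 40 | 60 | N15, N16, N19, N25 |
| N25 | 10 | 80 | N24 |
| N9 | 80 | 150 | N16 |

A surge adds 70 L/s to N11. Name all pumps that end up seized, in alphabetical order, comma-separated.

Round 1 — N11 at 120 > 80. N11 seizes.
  N11 sheds 120 L/s to N15, N19: 60 each.
    N15: 70+60 = 130 > 120
    N19: 130+60 = 190 > 160
Round 2 — N15, N19 seize.
  N15 sheds 130 L/s to N17, N24: 65 each.
    N17: 80+65 = 145 ≤ 150
    N24: 40+65 = 105 > 60
  N19 sheds 190 L/s to N24: 190 each.
    N24: 105+190 = 295 > 60
Round 3 — N24 seizes.
  N24 sheds 295 L/s to N16, N25: 147 each (1 lost).
    N16: 30+147 = 177 > 110
    N25: 10+147 = 157 > 80
Round 4 — N16, N25 seize.
  N16 sheds 177 L/s to N17, N9: 88 each (1 lost).
    N17: 145+88 = 233 > 150
    N9: 80+88 = 168 > 150
  N25 sheds 157 L/s: no online neighbours, lost.
Round 5 — N17, N9 seize.
  N17 sheds 233 L/s: no online neighbours, lost.
  N9 sheds 168 L/s: no online neighbours, lost.
No further seizures.

N11, N15, N16, N17, N19, N24, N25, N9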